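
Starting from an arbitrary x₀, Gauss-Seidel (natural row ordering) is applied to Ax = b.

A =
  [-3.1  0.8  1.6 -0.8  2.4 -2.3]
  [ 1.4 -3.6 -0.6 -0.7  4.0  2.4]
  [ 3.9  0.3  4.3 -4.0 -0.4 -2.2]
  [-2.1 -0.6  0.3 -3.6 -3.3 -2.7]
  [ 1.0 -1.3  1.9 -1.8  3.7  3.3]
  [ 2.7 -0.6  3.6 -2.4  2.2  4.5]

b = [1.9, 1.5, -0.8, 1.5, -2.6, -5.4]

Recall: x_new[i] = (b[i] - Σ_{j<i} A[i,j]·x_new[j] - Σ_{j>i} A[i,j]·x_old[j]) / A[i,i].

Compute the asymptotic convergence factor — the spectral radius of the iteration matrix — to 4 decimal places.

Let D = diag(-3.1, -3.6, 4.3, -3.6, 3.7, 4.5); L, U the strict triangles.
T_GS = -(D+L)⁻¹U: row 0 first, T[0,4] = -(2.4)/(-3.1) = +0.7742; later rows by forward substitution.
  T[0,:] = [+0.0000, +0.2581, +0.5161, -0.2581, +0.7742, -0.7419]
  T[1,:] = [+0.0000, +0.1004, +0.0341, -0.2948, +1.4122, +0.3781]
  T[2,:] = [+0.0000, -0.2411, -0.4705, +1.1849, -0.7077, +1.1582]
  T[3,:] = [+0.0000, -0.1874, -0.3460, +0.2984, -1.6626, -0.2837]
  T[4,:] = [+0.0000, -0.0018, -0.0542, -0.4971, -0.1585, -1.2913]
  T[5,:] = [+0.0000, -0.0476, -0.0867, -0.4302, -0.5193, +0.0490]
|λ(T)| sorted: 1.1427, 0.8531, 0.8531, 0.6369, 0.0371, 0.0000.
ρ = 1.1427; 1.1427 > 1: divergent.

1.1427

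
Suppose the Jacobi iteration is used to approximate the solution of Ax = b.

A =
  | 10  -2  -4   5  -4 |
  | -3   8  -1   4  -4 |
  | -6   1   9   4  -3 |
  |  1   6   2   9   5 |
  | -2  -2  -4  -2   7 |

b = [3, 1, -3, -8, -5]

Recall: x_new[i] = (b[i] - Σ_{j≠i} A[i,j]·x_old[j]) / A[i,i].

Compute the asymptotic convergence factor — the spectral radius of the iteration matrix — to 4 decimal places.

1.3130

Diagonal D = diag(10, 8, 9, 9, 7); L, U strict lower/upper.
T_J = -D⁻¹(L+U): T[0,3] = -(5)/(10) = -0.5000; T[0,0] = 0.
  T[0,:] = [+0.0000  +0.2000  +0.4000  -0.5000  +0.4000]
  T[1,:] = [+0.3750  +0.0000  +0.1250  -0.5000  +0.5000]
  T[2,:] = [+0.6667  -0.1111  +0.0000  -0.4444  +0.3333]
  T[3,:] = [-0.1111  -0.6667  -0.2222  +0.0000  -0.5556]
  T[4,:] = [+0.2857  +0.2857  +0.5714  +0.2857  +0.0000]
moduli |λ_i(T)| = 1.3130, 0.6233, 0.3843, 0.2690, 0.2690.
ρ(T) = max|λ| = 1.3130; 1.3130 > 1, so it fails to converge.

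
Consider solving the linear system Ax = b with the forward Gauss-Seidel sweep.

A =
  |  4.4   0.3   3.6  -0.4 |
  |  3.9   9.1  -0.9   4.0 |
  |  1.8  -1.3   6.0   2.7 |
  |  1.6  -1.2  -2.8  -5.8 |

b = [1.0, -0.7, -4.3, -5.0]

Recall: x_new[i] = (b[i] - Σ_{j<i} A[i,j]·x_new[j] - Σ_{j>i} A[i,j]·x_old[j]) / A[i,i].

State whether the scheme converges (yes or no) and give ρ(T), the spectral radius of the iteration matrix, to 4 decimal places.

Diagonal D = diag(4.4, 9.1, 6, -5.8); L, U strict lower/upper.
Gauss-Seidel: T = -(D+L)⁻¹U, row 0 first, T[0,2] = -(3.6)/(4.4) = -0.8182; later rows by forward substitution.
  T[0,:] = [+0.0000 -0.0682 -0.8182 +0.0909]
  T[1,:] = [+0.0000 +0.0292 +0.4496 -0.4785]
  T[2,:] = [+0.0000 +0.0268 +0.3429 -0.5810]
  T[3,:] = [+0.0000 -0.0378 -0.4842 +0.4045]
|λ(T)| sorted: 0.9384, 0.1560, 0.0057, 0.0000.
ρ(T) = max|λ| = 0.9384; 0.9384 < 1 ⇒ converges.

yes, ρ = 0.9384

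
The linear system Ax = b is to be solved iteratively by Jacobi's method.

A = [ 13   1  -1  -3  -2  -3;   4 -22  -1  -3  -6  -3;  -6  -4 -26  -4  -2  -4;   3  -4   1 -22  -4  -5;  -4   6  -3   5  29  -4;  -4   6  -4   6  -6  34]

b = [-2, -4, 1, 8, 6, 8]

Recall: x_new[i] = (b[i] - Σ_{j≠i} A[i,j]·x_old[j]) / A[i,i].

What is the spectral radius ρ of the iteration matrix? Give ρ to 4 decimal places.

0.5282

A = D + L + U where D = diag(13, -22, -26, -22, 29, 34).
Jacobi: T = -D⁻¹(L+U), T[5,4] = -(-6)/(34) = +0.1765; T[5,5] = 0.
  T[0,:] = [+0.0000 -0.0769 +0.0769 +0.2308 +0.1538 +0.2308]
  T[1,:] = [+0.1818 +0.0000 -0.0455 -0.1364 -0.2727 -0.1364]
  T[2,:] = [-0.2308 -0.1538 +0.0000 -0.1538 -0.0769 -0.1538]
  T[3,:] = [+0.1364 -0.1818 +0.0455 +0.0000 -0.1818 -0.2273]
  T[4,:] = [+0.1379 -0.2069 +0.1034 -0.1724 +0.0000 +0.1379]
  T[5,:] = [+0.1176 -0.1765 +0.1176 -0.1765 +0.1765 +0.0000]
moduli |λ_i(T)| = 0.5282, 0.3890, 0.2399, 0.2399, 0.1698, 0.0103.
ρ = 0.5282; 0.5282 < 1, so it converges for any x₀.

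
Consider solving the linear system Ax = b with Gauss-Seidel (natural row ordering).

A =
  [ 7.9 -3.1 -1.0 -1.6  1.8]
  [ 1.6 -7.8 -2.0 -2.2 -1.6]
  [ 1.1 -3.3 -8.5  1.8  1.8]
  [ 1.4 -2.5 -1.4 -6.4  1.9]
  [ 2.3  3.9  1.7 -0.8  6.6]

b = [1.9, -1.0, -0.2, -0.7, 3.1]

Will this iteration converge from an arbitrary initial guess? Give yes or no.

yes

Diagonal D = diag(7.9, -7.8, -8.5, -6.4, 6.6); L, U strict lower/upper.
T_GS = -(D+L)⁻¹U: row 0 first, T[0,3] = -(-1.6)/(7.9) = +0.2025; later rows by forward substitution.
  T[0,:] = [+0.0000, +0.3924, +0.1266, +0.2025, -0.2278]
  T[1,:] = [+0.0000, +0.0805, -0.2304, -0.2405, -0.2519]
  T[2,:] = [+0.0000, +0.0195, +0.1058, +0.3313, +0.2801]
  T[3,:] = [+0.0000, +0.0501, +0.0946, +0.0658, +0.2842]
  T[4,:] = [+0.0000, -0.1833, +0.0763, -0.0058, +0.1905]
moduli |λ_i(T)| = 0.5372, 0.1996, 0.1996, 0.1030, 0.0000.
ρ = 0.5372; 0.5372 < 1: convergent.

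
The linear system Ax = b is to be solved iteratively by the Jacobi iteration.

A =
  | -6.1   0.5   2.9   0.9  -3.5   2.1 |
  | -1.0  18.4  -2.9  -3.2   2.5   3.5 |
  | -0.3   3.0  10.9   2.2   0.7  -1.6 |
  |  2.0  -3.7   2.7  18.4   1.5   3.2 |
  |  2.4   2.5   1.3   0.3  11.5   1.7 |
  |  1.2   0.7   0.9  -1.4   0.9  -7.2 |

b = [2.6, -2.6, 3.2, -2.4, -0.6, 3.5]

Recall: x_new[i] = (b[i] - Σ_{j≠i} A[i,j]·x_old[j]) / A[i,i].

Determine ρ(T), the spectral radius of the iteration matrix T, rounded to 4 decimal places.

0.5382

Write A = D+L+U with D = diag(-6.1, 18.4, 10.9, 18.4, 11.5, -7.2).
Jacobi: T = -D⁻¹(L+U), T[5,3] = -(-1.4)/(-7.2) = -0.1944; T[5,5] = 0.
  T[0,:] = [+0.0000 +0.0820 +0.4754 +0.1475 -0.5738 +0.3443]
  T[1,:] = [+0.0543 +0.0000 +0.1576 +0.1739 -0.1359 -0.1902]
  T[2,:] = [+0.0275 -0.2752 +0.0000 -0.2018 -0.0642 +0.1468]
  T[3,:] = [-0.1087 +0.2011 -0.1467 +0.0000 -0.0815 -0.1739]
  T[4,:] = [-0.2087 -0.2174 -0.1130 -0.0261 +0.0000 -0.1478]
  T[5,:] = [+0.1667 +0.0972 +0.1250 -0.1944 +0.1250 +0.0000]
|λ(T)| sorted: 0.5382, 0.3377, 0.2771, 0.2771, 0.2618, 0.2618.
ρ(T) = max|λ| = 0.5382; 0.5382 < 1, so it converges for any x₀.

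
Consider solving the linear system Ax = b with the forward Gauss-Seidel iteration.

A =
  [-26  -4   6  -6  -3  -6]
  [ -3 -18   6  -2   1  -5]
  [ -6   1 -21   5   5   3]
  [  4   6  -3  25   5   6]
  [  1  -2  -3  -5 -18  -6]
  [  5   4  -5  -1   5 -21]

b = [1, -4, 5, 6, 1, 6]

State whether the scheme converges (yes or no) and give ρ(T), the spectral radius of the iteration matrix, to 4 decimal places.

yes, ρ = 0.5026

Split A = D + L + U, D = diag(-26, -18, -21, 25, -18, -21).
T_GS = -(D+L)⁻¹U: row 0 first, T[0,3] = -(-6)/(-26) = -0.2308; later rows by forward substitution.
  T[0,:] = [+0.0000 -0.1538 +0.2308 -0.2308 -0.1154 -0.2308]
  T[1,:] = [+0.0000 +0.0256 +0.2949 -0.0726 +0.0748 -0.2393]
  T[2,:] = [+0.0000 +0.0452 -0.0519 +0.3006 +0.2746 +0.1974]
  T[3,:] = [+0.0000 +0.0239 -0.1139 +0.0904 -0.1665 -0.1220]
  T[4,:] = [+0.0000 -0.0256 +0.0204 -0.0800 -0.0142 -0.3186]
  T[5,:] = [+0.0000 -0.0497 +0.1337 -0.1637 -0.0741 -0.2176]
moduli |λ_i(T)| = 0.5026, 0.2004, 0.2004, 0.1237, 0.0776, 0.0000.
ρ(T) = max|λ| = 0.5026; 0.5026 < 1 ⇒ converges.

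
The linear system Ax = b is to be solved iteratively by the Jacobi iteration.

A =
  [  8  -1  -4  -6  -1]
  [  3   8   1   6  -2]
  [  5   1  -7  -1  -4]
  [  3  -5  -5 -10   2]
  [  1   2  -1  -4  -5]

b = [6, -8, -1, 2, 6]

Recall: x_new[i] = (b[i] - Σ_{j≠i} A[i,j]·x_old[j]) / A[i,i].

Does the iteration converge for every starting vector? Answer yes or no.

Diagonal D = diag(8, 8, -7, -10, -5); L, U strict lower/upper.
Jacobi T = -D⁻¹(L+U): T[3,0] = -(3)/(-10) = +0.3000; T[3,3] = 0.
  T[0,:] = [+0.0000, +0.1250, +0.5000, +0.7500, +0.1250]
  T[1,:] = [-0.3750, +0.0000, -0.1250, -0.7500, +0.2500]
  T[2,:] = [+0.7143, +0.1429, +0.0000, -0.1429, -0.5714]
  T[3,:] = [+0.3000, -0.5000, -0.5000, +0.0000, +0.2000]
  T[4,:] = [+0.2000, +0.4000, -0.2000, -0.8000, +0.0000]
moduli |λ_i(T)| = 1.1319, 0.6014, 0.6014, 0.3773, 0.3648.
spectral radius ρ = 1.1319; 1.1319 > 1: divergent.

no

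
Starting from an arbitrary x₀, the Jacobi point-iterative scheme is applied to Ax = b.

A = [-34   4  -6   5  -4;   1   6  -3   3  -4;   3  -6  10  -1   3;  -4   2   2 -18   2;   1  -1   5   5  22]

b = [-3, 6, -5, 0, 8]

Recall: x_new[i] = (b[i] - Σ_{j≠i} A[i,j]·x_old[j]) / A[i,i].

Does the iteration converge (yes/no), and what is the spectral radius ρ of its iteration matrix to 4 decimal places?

Diagonal D = diag(-34, 6, 10, -18, 22); L, U strict lower/upper.
Jacobi: T = -D⁻¹(L+U), T[3,4] = -(2)/(-18) = +0.1111; T[3,3] = 0.
  T[0,:] = [+0.0000  +0.1176  -0.1765  +0.1471  -0.1176]
  T[1,:] = [-0.1667  +0.0000  +0.5000  -0.5000  +0.6667]
  T[2,:] = [-0.3000  +0.6000  +0.0000  +0.1000  -0.3000]
  T[3,:] = [-0.2222  +0.1111  +0.1111  +0.0000  +0.1111]
  T[4,:] = [-0.0455  +0.0455  -0.2273  -0.2273  +0.0000]
|eigenvalues of T|: 0.7621, 0.3585, 0.3585, 0.1768, 0.1768.
ρ = 0.7621; 0.7621 < 1, so it converges for any x₀.

yes, ρ = 0.7621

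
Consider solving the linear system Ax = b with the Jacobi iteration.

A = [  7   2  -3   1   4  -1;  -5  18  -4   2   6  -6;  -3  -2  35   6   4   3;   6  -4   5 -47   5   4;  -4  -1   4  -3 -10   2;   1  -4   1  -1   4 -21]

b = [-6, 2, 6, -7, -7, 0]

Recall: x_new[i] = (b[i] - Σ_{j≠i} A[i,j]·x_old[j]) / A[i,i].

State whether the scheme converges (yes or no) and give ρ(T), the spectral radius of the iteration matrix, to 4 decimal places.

Split A = D + L + U, D = diag(7, 18, 35, -47, -10, -21).
Jacobi T = -D⁻¹(L+U): T[1,3] = -(2)/(18) = -0.1111; T[1,1] = 0.
  T[0,:] = [+0.0000, -0.2857, +0.4286, -0.1429, -0.5714, +0.1429]
  T[1,:] = [+0.2778, +0.0000, +0.2222, -0.1111, -0.3333, +0.3333]
  T[2,:] = [+0.0857, +0.0571, +0.0000, -0.1714, -0.1143, -0.0857]
  T[3,:] = [+0.1277, -0.0851, +0.1064, +0.0000, +0.1064, +0.0851]
  T[4,:] = [-0.4000, -0.1000, +0.4000, -0.3000, +0.0000, +0.2000]
  T[5,:] = [+0.0476, -0.1905, +0.0476, -0.0476, +0.1905, +0.0000]
|eigenvalues of T|: 0.5650, 0.3719, 0.3593, 0.3593, 0.1601, 0.1601.
ρ = 0.5650; 0.5650 < 1: convergent.

yes, ρ = 0.5650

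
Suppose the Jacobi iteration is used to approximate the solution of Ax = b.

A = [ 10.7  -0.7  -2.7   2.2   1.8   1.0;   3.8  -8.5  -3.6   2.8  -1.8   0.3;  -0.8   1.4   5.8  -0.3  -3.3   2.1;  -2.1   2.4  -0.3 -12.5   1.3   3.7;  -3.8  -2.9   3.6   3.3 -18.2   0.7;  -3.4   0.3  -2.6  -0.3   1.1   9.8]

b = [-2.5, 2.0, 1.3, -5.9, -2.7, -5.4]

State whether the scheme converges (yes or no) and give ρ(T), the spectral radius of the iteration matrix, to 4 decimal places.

yes, ρ = 0.6100

Split A = D + L + U, D = diag(10.7, -8.5, 5.8, -12.5, -18.2, 9.8).
Jacobi: T = -D⁻¹(L+U), T[1,2] = -(-3.6)/(-8.5) = -0.4235; T[1,1] = 0.
  T[0,:] = [+0.0000 +0.0654 +0.2523 -0.2056 -0.1682 -0.0935]
  T[1,:] = [+0.4471 +0.0000 -0.4235 +0.3294 -0.2118 +0.0353]
  T[2,:] = [+0.1379 -0.2414 +0.0000 +0.0517 +0.5690 -0.3621]
  T[3,:] = [-0.1680 +0.1920 -0.0240 +0.0000 +0.1040 +0.2960]
  T[4,:] = [-0.2088 -0.1593 +0.1978 +0.1813 +0.0000 +0.0385]
  T[5,:] = [+0.3469 -0.0306 +0.2653 +0.0306 -0.1122 +0.0000]
|λ(T)| sorted: 0.6100, 0.5089, 0.3920, 0.3761, 0.3761, 0.0836.
ρ = 0.6100; 0.6100 < 1: convergent.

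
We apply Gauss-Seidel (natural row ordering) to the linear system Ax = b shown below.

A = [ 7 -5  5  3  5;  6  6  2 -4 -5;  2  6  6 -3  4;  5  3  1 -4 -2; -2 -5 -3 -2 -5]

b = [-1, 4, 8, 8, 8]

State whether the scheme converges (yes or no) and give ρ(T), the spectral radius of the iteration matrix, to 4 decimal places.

A = D + L + U where D = diag(7, 6, 6, -4, -5).
GS T = -(D+L)⁻¹U: row 0 first, T[0,1] = -(-5)/(7) = +0.7143; later rows by forward substitution.
  T[0,:] = [+0.0000  +0.7143  -0.7143  -0.4286  -0.7143]
  T[1,:] = [+0.0000  -0.7143  +0.3810  +1.0952  +1.5476]
  T[2,:] = [+0.0000  +0.4762  -0.1429  -0.4524  -1.9762]
  T[3,:] = [+0.0000  +0.4762  -0.6429  +0.1726  -0.7262]
  T[4,:] = [+0.0000  -0.0476  +0.2476  -0.7214  +0.2143]
|λ(T)| sorted: 1.6431, 0.8953, 0.8953, 0.0181, 0.0000.
ρ = 1.6431; 1.6431 > 1: divergent.

no, ρ = 1.6431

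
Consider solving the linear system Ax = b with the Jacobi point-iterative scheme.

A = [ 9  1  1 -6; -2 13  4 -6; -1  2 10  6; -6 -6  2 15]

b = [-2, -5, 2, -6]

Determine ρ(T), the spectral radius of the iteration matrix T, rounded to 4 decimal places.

Split A = D + L + U, D = diag(9, 13, 10, 15).
Jacobi T = -D⁻¹(L+U): T[2,3] = -(6)/(10) = -0.6000; T[2,2] = 0.
  T[0,:] = [+0.0000  -0.1111  -0.1111  +0.6667]
  T[1,:] = [+0.1538  +0.0000  -0.3077  +0.4615]
  T[2,:] = [+0.1000  -0.2000  +0.0000  -0.6000]
  T[3,:] = [+0.4000  +0.4000  -0.1333  +0.0000]
|roots of det(T-λI)|: 0.8345, 0.4705, 0.4705, 0.0962.
spectral radius ρ = 0.8345; 0.8345 < 1, so it converges for any x₀.

0.8345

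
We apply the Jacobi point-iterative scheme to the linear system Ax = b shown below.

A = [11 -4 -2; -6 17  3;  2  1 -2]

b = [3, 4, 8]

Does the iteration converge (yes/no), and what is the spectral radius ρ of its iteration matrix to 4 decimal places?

yes, ρ = 0.5313

A = D + L + U where D = diag(11, 17, -2).
Jacobi T = -D⁻¹(L+U): T[2,1] = -(1)/(-2) = +0.5000; T[2,2] = 0.
  T[0,:] = [+0.0000 +0.3636 +0.1818]
  T[1,:] = [+0.3529 +0.0000 -0.1765]
  T[2,:] = [+1.0000 +0.5000 +0.0000]
|eigenvalues of T|: 0.5313, 0.3666, 0.1647.
spectral radius ρ = 0.5313; 0.5313 < 1 ⇒ converges.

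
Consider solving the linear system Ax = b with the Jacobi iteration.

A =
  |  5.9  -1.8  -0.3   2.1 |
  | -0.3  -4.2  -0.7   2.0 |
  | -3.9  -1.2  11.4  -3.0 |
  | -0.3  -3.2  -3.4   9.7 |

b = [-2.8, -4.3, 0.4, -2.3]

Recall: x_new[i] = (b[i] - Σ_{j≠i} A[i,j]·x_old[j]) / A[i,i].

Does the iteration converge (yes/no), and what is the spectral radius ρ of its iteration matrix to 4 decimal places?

yes, ρ = 0.5968

Let D = diag(5.9, -4.2, 11.4, 9.7); L, U the strict triangles.
Jacobi T = -D⁻¹(L+U): T[0,2] = -(-0.3)/(5.9) = +0.0508; T[0,0] = 0.
  T[0,:] = [+0.0000, +0.3051, +0.0508, -0.3559]
  T[1,:] = [-0.0714, +0.0000, -0.1667, +0.4762]
  T[2,:] = [+0.3421, +0.1053, +0.0000, +0.2632]
  T[3,:] = [+0.0309, +0.3299, +0.3505, +0.0000]
moduli |λ_i(T)| = 0.5968, 0.4768, 0.2873, 0.2873.
ρ(T) = max|λ| = 0.5968; 0.5968 < 1 ⇒ converges.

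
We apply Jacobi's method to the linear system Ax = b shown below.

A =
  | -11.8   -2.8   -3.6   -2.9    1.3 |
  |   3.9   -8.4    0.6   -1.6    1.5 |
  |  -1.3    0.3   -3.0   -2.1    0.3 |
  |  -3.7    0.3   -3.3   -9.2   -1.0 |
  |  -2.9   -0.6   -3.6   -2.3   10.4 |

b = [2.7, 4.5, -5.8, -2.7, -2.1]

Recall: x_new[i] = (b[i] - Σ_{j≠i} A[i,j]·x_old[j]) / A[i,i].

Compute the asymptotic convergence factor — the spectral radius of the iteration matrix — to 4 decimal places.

Write A = D+L+U with D = diag(-11.8, -8.4, -3, -9.2, 10.4).
T_J = -D⁻¹(L+U): T[4,2] = -(-3.6)/(10.4) = +0.3462; T[4,4] = 0.
  T[0,:] = [+0.0000  -0.2373  -0.3051  -0.2458  +0.1102]
  T[1,:] = [+0.4643  +0.0000  +0.0714  -0.1905  +0.1786]
  T[2,:] = [-0.4333  +0.1000  +0.0000  -0.7000  +0.1000]
  T[3,:] = [-0.4022  +0.0326  -0.3587  +0.0000  -0.1087]
  T[4,:] = [+0.2788  +0.0577  +0.3462  +0.2212  +0.0000]
|roots of det(T-λI)|: 0.8216, 0.5213, 0.3040, 0.3040, 0.0054.
ρ = 0.8216; 0.8216 < 1, so it converges for any x₀.

0.8216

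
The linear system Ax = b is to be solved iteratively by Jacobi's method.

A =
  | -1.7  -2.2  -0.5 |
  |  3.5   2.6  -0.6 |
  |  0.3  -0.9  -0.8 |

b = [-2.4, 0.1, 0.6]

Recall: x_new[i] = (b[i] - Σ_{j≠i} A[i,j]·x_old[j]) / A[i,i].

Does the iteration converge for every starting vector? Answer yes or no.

no

Let D = diag(-1.7, 2.6, -0.8); L, U the strict triangles.
Jacobi: T = -D⁻¹(L+U), T[0,2] = -(-0.5)/(-1.7) = -0.2941; T[0,0] = 0.
  T[0,:] = [+0.0000  -1.2941  -0.2941]
  T[1,:] = [-1.3462  +0.0000  +0.2308]
  T[2,:] = [+0.3750  -1.1250  +0.0000]
moduli |λ_i(T)| = 1.3375, 0.8433, 0.4942.
spectral radius ρ = 1.3375; 1.3375 > 1: divergent.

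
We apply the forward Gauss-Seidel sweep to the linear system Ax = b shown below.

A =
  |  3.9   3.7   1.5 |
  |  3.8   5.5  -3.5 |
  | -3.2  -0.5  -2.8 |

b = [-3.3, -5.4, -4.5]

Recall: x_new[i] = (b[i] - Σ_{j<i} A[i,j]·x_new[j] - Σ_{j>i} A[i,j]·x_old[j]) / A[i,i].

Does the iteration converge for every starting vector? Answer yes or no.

Split A = D + L + U, D = diag(3.9, 5.5, -2.8).
GS T = -(D+L)⁻¹U: row 0 first, T[0,1] = -(3.7)/(3.9) = -0.9487; later rows by forward substitution.
  T[0,:] = [+0.0000 -0.9487 -0.3846]
  T[1,:] = [+0.0000 +0.6555 +0.9021]
  T[2,:] = [+0.0000 +0.9672 +0.2785]
|eigenvalues of T|: 1.4199, 0.4859, 0.0000.
ρ(T) = max|λ| = 1.4199; 1.4199 > 1: divergent.

no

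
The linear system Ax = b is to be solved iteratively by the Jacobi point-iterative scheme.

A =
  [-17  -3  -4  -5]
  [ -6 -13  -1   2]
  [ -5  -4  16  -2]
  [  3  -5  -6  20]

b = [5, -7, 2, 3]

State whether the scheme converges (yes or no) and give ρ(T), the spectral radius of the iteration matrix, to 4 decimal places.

Let D = diag(-17, -13, 16, 20); L, U the strict triangles.
T_J = -D⁻¹(L+U): T[3,1] = -(-5)/(20) = +0.2500; T[3,3] = 0.
  T[0,:] = [+0.0000  -0.1765  -0.2353  -0.2941]
  T[1,:] = [-0.4615  +0.0000  -0.0769  +0.1538]
  T[2,:] = [+0.3125  +0.2500  +0.0000  +0.1250]
  T[3,:] = [-0.1500  +0.2500  +0.3000  +0.0000]
eigenvalue magnitudes: 0.5190, 0.3075, 0.3075, 0.2958.
spectral radius ρ = 0.5190; 0.5190 < 1 ⇒ converges.

yes, ρ = 0.5190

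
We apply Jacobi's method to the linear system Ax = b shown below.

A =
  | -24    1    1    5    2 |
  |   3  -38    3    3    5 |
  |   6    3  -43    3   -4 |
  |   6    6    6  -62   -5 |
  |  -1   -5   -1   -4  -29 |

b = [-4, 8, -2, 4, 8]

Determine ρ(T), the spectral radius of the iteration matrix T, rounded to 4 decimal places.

0.2719

Diagonal D = diag(-24, -38, -43, -62, -29); L, U strict lower/upper.
T_J = -D⁻¹(L+U): T[0,1] = -(1)/(-24) = +0.0417; T[0,0] = 0.
  T[0,:] = [+0.0000 +0.0417 +0.0417 +0.2083 +0.0833]
  T[1,:] = [+0.0789 +0.0000 +0.0789 +0.0789 +0.1316]
  T[2,:] = [+0.1395 +0.0698 +0.0000 +0.0698 -0.0930]
  T[3,:] = [+0.0968 +0.0968 +0.0968 +0.0000 -0.0806]
  T[4,:] = [-0.0345 -0.1724 -0.0345 -0.1379 +0.0000]
eigenvalue magnitudes: 0.2719, 0.1326, 0.1326, 0.1099, 0.1099.
ρ(T) = max|λ| = 0.2719; 0.2719 < 1, so it converges for any x₀.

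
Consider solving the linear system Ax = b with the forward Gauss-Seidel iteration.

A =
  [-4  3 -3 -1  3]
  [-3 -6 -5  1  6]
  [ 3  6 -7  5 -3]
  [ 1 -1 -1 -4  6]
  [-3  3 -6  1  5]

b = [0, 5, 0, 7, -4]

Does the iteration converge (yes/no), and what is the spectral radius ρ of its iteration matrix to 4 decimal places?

Diagonal D = diag(-4, -6, -7, -4, 5); L, U strict lower/upper.
T_GS = -(D+L)⁻¹U: row 0 first, T[0,2] = -(-3)/(-4) = -0.7500; later rows by forward substitution.
  T[0,:] = [+0.0000, +0.7500, -0.7500, -0.2500, +0.7500]
  T[1,:] = [+0.0000, -0.3750, -0.4583, +0.2917, +0.6250]
  T[2,:] = [+0.0000, +0.0000, -0.7143, +0.8571, +0.4286]
  T[3,:] = [+0.0000, +0.2812, +0.1057, -0.3497, +1.4241]
  T[4,:] = [+0.0000, +0.6188, -1.0533, +0.7735, +0.3045]
|eigenvalues of T|: 1.5306, 0.7001, 0.6123, 0.6123, 0.0000.
ρ = 1.5306; 1.5306 > 1, so it fails to converge.

no, ρ = 1.5306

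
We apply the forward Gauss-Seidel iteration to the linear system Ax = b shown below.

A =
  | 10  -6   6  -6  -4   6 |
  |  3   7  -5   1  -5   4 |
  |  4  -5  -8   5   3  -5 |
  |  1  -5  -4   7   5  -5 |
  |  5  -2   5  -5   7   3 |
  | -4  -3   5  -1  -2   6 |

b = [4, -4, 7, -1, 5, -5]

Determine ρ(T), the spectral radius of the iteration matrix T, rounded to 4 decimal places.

Write A = D+L+U with D = diag(10, 7, -8, 7, 7, 6).
GS T = -(D+L)⁻¹U: row 0 first, T[0,1] = -(-6)/(10) = +0.6000; later rows by forward substitution.
  T[0,:] = [+0.0000  +0.6000  -0.6000  +0.6000  +0.4000  -0.6000]
  T[1,:] = [+0.0000  -0.2571  +0.9714  -0.4000  +0.5429  -0.3143]
  T[2,:] = [+0.0000  +0.4607  -0.9071  +1.1750  +0.2357  -0.7286]
  T[3,:] = [+0.0000  -0.0061  +0.2612  +0.3000  -0.2490  +0.1592]
  T[4,:] = [+0.0000  -0.8355  +1.5407  -1.1679  -0.4768  +0.5443]
  T[5,:] = [+0.0000  -0.3920  +1.3988  -1.1185  +0.1412  +0.2580]
|λ(T)| sorted: 1.2344, 0.6160, 0.6160, 0.5800, 0.2012, 0.0000.
spectral radius ρ = 1.2344; 1.2344 > 1, so it fails to converge.

1.2344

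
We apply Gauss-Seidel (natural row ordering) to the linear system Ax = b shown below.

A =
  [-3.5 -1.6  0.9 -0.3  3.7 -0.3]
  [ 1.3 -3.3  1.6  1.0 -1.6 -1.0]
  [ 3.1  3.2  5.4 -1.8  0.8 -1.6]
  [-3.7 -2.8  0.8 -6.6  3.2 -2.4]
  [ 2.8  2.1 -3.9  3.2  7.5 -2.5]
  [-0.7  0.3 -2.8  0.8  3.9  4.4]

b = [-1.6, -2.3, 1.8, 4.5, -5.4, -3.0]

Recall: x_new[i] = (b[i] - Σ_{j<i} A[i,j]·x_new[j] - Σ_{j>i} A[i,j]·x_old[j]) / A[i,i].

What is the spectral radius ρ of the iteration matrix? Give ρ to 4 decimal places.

Let D = diag(-3.5, -3.3, 5.4, -6.6, 7.5, 4.4); L, U the strict triangles.
Gauss-Seidel: T = -(D+L)⁻¹U, row 0 first, T[0,3] = -(-0.3)/(-3.5) = -0.0857; later rows by forward substitution.
  T[0,:] = [+0.0000 -0.4571 +0.2571 -0.0857 +1.0571 -0.0857]
  T[1,:] = [+0.0000 -0.1801 +0.5861 +0.2693 -0.0684 -0.3368]
  T[2,:] = [+0.0000 +0.3692 -0.4950 +0.2230 -0.7145 +0.5451]
  T[3,:] = [+0.0000 +0.3774 -0.4528 -0.0392 -0.1654 -0.1066]
  T[4,:] = [+0.0000 +0.2520 -0.3243 +0.0893 -0.6765 +0.7886]
  T[5,:] = [+0.0000 -0.1175 +0.0557 +0.0379 +0.3479 -0.3234]
|roots of det(T-λI)|: 1.4857, 0.3260, 0.3260, 0.2634, 0.0457, 0.0000.
ρ = 1.4857; 1.4857 > 1 ⇒ diverges.

1.4857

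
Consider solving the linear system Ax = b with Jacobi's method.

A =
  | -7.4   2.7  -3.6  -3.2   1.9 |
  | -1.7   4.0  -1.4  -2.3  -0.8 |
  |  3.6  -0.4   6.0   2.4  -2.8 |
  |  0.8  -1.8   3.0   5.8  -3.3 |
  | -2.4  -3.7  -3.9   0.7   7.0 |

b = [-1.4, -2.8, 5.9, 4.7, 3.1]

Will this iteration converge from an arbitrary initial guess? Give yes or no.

no

Split A = D + L + U, D = diag(-7.4, 4, 6, 5.8, 7).
Jacobi: T = -D⁻¹(L+U), T[2,4] = -(-2.8)/(6) = +0.4667; T[2,2] = 0.
  T[0,:] = [+0.0000  +0.3649  -0.4865  -0.4324  +0.2568]
  T[1,:] = [+0.4250  +0.0000  +0.3500  +0.5750  +0.2000]
  T[2,:] = [-0.6000  +0.0667  +0.0000  -0.4000  +0.4667]
  T[3,:] = [-0.1379  +0.3103  -0.5172  +0.0000  +0.5690]
  T[4,:] = [+0.3429  +0.5286  +0.5571  -0.1000  +0.0000]
eigenvalue magnitudes: 1.2135, 0.6896, 0.6896, 0.4025, 0.2443.
ρ(T) = max|λ| = 1.2135; 1.2135 > 1: divergent.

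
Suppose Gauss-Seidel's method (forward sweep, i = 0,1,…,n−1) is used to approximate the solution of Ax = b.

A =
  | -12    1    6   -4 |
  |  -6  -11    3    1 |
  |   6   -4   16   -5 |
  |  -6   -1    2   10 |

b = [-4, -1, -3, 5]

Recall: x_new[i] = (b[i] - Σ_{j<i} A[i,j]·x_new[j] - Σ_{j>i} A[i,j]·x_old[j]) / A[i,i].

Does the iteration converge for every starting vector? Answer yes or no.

Let D = diag(-12, -11, 16, 10); L, U the strict triangles.
T_GS = -(D+L)⁻¹U: row 0 first, T[0,3] = -(-4)/(-12) = -0.3333; later rows by forward substitution.
  T[0,:] = [+0.0000 +0.0833 +0.5000 -0.3333]
  T[1,:] = [+0.0000 -0.0455 +0.0000 +0.2727]
  T[2,:] = [+0.0000 -0.0426 -0.1875 +0.5057]
  T[3,:] = [+0.0000 +0.0540 +0.3375 -0.2739]
|λ(T)| sorted: 0.6668, 0.1931, 0.0331, 0.0000.
ρ(T) = max|λ| = 0.6668; 0.6668 < 1, so it converges for any x₀.

yes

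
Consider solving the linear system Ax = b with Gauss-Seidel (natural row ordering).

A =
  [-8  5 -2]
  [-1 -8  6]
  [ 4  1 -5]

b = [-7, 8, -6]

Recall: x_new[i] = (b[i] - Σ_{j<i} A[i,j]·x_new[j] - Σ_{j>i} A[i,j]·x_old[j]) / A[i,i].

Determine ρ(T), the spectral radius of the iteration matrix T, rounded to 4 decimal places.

0.6763

Split A = D + L + U, D = diag(-8, -8, -5).
Gauss-Seidel: T = -(D+L)⁻¹U, row 0 first, T[0,1] = -(5)/(-8) = +0.6250; later rows by forward substitution.
  T[0,:] = [+0.0000, +0.6250, -0.2500]
  T[1,:] = [+0.0000, -0.0781, +0.7812]
  T[2,:] = [+0.0000, +0.4844, -0.0437]
|λ(T)| sorted: 0.6763, 0.5545, 0.0000.
ρ(T) = max|λ| = 0.6763; 0.6763 < 1: convergent.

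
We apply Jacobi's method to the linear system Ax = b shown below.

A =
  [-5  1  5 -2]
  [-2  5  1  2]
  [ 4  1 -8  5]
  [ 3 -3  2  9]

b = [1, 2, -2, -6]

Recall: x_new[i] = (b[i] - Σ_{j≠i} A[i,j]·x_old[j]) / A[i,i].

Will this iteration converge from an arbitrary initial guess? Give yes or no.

Diagonal D = diag(-5, 5, -8, 9); L, U strict lower/upper.
Jacobi: T = -D⁻¹(L+U), T[3,2] = -(2)/(9) = -0.2222; T[3,3] = 0.
  T[0,:] = [+0.0000  +0.2000  +1.0000  -0.4000]
  T[1,:] = [+0.4000  +0.0000  -0.2000  -0.4000]
  T[2,:] = [+0.5000  +0.1250  +0.0000  +0.6250]
  T[3,:] = [-0.3333  +0.3333  -0.2222  +0.0000]
|λ(T)| sorted: 0.9325, 0.7422, 0.5588, 0.5588.
ρ = 0.9325; 0.9325 < 1 ⇒ converges.

yes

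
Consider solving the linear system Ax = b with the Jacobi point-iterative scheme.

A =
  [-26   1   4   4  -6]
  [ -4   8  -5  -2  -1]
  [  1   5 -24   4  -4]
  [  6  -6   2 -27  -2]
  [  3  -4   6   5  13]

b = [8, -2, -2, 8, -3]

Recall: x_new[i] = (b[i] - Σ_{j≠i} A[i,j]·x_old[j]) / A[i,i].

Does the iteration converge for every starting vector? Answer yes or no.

Write A = D+L+U with D = diag(-26, 8, -24, -27, 13).
Jacobi: T = -D⁻¹(L+U), T[2,4] = -(-4)/(-24) = -0.1667; T[2,2] = 0.
  T[0,:] = [+0.0000  +0.0385  +0.1538  +0.1538  -0.2308]
  T[1,:] = [+0.5000  +0.0000  +0.6250  +0.2500  +0.1250]
  T[2,:] = [+0.0417  +0.2083  +0.0000  +0.1667  -0.1667]
  T[3,:] = [+0.2222  -0.2222  +0.0741  +0.0000  -0.0741]
  T[4,:] = [-0.2308  +0.3077  -0.4615  -0.3846  +0.0000]
moduli |λ_i(T)| = 0.6001, 0.4664, 0.4664, 0.1653, 0.1653.
ρ = 0.6001; 0.6001 < 1: convergent.

yes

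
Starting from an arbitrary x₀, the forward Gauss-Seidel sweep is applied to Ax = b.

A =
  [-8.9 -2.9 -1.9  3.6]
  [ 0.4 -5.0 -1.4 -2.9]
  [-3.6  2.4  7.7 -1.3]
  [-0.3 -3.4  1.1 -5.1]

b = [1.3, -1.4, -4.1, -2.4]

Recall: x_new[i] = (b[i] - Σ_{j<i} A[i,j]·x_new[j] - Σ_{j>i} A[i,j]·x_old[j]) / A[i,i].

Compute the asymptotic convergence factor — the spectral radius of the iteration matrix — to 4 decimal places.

0.6677

Let D = diag(-8.9, -5, 7.7, -5.1); L, U the strict triangles.
Gauss-Seidel: T = -(D+L)⁻¹U, row 0 first, T[0,3] = -(3.6)/(-8.9) = +0.4045; later rows by forward substitution.
  T[0,:] = [+0.0000  -0.3258  -0.2135  +0.4045]
  T[1,:] = [+0.0000  -0.0261  -0.2971  -0.5476]
  T[2,:] = [+0.0000  -0.1442  -0.0072  +0.5286]
  T[3,:] = [+0.0000  +0.0054  +0.2091  +0.4553]
|eigenvalues of T|: 0.6677, 0.2510, 0.0054, 0.0000.
ρ(T) = max|λ| = 0.6677; 0.6677 < 1 ⇒ converges.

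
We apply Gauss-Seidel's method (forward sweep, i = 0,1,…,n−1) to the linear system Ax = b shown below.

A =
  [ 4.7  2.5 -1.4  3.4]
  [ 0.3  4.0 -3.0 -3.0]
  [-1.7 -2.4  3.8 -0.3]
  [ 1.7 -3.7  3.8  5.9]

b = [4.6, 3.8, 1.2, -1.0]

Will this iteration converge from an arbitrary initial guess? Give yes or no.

yes

Write A = D+L+U with D = diag(4.7, 4, 3.8, 5.9).
GS T = -(D+L)⁻¹U: row 0 first, T[0,2] = -(-1.4)/(4.7) = +0.2979; later rows by forward substitution.
  T[0,:] = [+0.0000, -0.5319, +0.2979, -0.7234]
  T[1,:] = [+0.0000, +0.0399, +0.7277, +0.8043]
  T[2,:] = [+0.0000, -0.2128, +0.5928, +0.2633]
  T[3,:] = [+0.0000, +0.3153, -0.0113, +0.5432]
|eigenvalues of T|: 0.8786, 0.2572, 0.0402, 0.0000.
ρ(T) = max|λ| = 0.8786; 0.8786 < 1 ⇒ converges.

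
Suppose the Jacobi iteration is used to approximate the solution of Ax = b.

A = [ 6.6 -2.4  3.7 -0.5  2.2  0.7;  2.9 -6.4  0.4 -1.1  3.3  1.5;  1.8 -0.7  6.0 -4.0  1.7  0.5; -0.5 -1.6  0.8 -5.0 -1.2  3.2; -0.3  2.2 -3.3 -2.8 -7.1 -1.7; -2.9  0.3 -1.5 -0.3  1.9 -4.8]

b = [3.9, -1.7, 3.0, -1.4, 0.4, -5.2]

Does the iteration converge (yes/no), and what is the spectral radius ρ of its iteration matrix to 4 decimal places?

no, ρ = 1.1214

A = D + L + U where D = diag(6.6, -6.4, 6, -5, -7.1, -4.8).
Jacobi T = -D⁻¹(L+U): T[2,5] = -(0.5)/(6) = -0.0833; T[2,2] = 0.
  T[0,:] = [+0.0000 +0.3636 -0.5606 +0.0758 -0.3333 -0.1061]
  T[1,:] = [+0.4531 +0.0000 +0.0625 -0.1719 +0.5156 +0.2344]
  T[2,:] = [-0.3000 +0.1167 +0.0000 +0.6667 -0.2833 -0.0833]
  T[3,:] = [-0.1000 -0.3200 +0.1600 +0.0000 -0.2400 +0.6400]
  T[4,:] = [-0.0423 +0.3099 -0.4648 -0.3944 +0.0000 -0.2394]
  T[5,:] = [-0.6042 +0.0625 -0.3125 -0.0625 +0.3958 +0.0000]
|roots of det(T-λI)|: 1.1214, 0.8331, 0.5624, 0.5624, 0.3451, 0.1039.
spectral radius ρ = 1.1214; 1.1214 > 1 ⇒ diverges.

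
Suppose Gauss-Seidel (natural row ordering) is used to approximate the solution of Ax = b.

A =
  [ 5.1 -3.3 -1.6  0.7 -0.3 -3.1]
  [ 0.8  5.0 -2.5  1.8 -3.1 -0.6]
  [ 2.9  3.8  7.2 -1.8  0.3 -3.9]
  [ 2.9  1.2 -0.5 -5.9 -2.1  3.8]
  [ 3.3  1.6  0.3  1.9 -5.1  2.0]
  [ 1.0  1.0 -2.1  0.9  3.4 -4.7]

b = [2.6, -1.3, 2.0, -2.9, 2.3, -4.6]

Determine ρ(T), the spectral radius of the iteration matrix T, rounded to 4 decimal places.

1.3512

Let D = diag(5.1, 5, 7.2, -5.9, -5.1, -4.7); L, U the strict triangles.
T_GS = -(D+L)⁻¹U: row 0 first, T[0,4] = -(-0.3)/(5.1) = +0.0588; later rows by forward substitution.
  T[0,:] = [+0.0000  +0.6471  +0.3137  -0.1373  +0.0588  +0.6078]
  T[1,:] = [+0.0000  -0.1035  +0.4498  -0.3380  +0.6106  +0.0227]
  T[2,:] = [+0.0000  -0.2060  -0.3638  +0.4837  -0.3876  +0.2848]
  T[3,:] = [+0.0000  +0.3144  +0.2765  -0.1772  -0.1700  +0.9233]
  T[4,:] = [+0.0000  +0.4912  +0.4257  -0.2324  +0.1435  +1.1533]
  T[5,:] = [+0.0000  +0.6233  +0.6859  -0.5193  +0.3869  +1.0180]
moduli |λ_i(T)| = 1.3512, 0.5458, 0.5458, 0.1352, 0.0441, 0.0000.
ρ(T) = max|λ| = 1.3512; 1.3512 > 1, so it fails to converge.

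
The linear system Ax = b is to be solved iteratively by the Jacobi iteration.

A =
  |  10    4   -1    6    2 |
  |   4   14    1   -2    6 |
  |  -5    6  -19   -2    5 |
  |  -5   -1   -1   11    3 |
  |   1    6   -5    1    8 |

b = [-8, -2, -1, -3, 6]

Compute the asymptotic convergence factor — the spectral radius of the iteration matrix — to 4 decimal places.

0.8336

Write A = D+L+U with D = diag(10, 14, -19, 11, 8).
Jacobi: T = -D⁻¹(L+U), T[3,1] = -(-1)/(11) = +0.0909; T[3,3] = 0.
  T[0,:] = [+0.0000 -0.4000 +0.1000 -0.6000 -0.2000]
  T[1,:] = [-0.2857 +0.0000 -0.0714 +0.1429 -0.4286]
  T[2,:] = [-0.2632 +0.3158 +0.0000 -0.1053 +0.2632]
  T[3,:] = [+0.4545 +0.0909 +0.0909 +0.0000 -0.2727]
  T[4,:] = [-0.1250 -0.7500 +0.6250 -0.1250 +0.0000]
|roots of det(T-λI)|: 0.8336, 0.5077, 0.5077, 0.4919, 0.4919.
spectral radius ρ = 0.8336; 0.8336 < 1: convergent.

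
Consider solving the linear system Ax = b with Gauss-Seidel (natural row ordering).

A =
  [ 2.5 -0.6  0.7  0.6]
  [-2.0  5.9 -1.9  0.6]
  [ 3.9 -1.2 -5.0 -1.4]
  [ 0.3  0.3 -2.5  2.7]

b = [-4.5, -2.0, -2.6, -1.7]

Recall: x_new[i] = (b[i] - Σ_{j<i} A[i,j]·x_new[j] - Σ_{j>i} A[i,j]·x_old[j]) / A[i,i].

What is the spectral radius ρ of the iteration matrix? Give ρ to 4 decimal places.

Let D = diag(2.5, 5.9, -5, 2.7); L, U the strict triangles.
T_GS = -(D+L)⁻¹U: row 0 first, T[0,3] = -(0.6)/(2.5) = -0.2400; later rows by forward substitution.
  T[0,:] = [+0.0000  +0.2400  -0.2800  -0.2400]
  T[1,:] = [+0.0000  +0.0814  +0.2271  -0.1831]
  T[2,:] = [+0.0000  +0.1677  -0.2729  -0.4233]
  T[3,:] = [+0.0000  +0.1195  -0.2468  -0.3449]
|roots of det(T-λI)|: 0.6491, 0.1392, 0.0266, 0.0000.
ρ(T) = max|λ| = 0.6491; 0.6491 < 1 ⇒ converges.

0.6491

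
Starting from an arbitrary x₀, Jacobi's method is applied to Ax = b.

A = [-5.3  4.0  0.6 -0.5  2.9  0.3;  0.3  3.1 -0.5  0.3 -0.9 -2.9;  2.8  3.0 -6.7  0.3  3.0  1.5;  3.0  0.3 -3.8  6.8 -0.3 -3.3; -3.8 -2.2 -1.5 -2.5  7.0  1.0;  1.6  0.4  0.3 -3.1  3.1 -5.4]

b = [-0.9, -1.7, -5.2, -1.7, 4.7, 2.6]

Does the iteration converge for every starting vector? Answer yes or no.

no

A = D + L + U where D = diag(-5.3, 3.1, -6.7, 6.8, 7, -5.4).
Jacobi: T = -D⁻¹(L+U), T[5,1] = -(0.4)/(-5.4) = +0.0741; T[5,5] = 0.
  T[0,:] = [+0.0000, +0.7547, +0.1132, -0.0943, +0.5472, +0.0566]
  T[1,:] = [-0.0968, +0.0000, +0.1613, -0.0968, +0.2903, +0.9355]
  T[2,:] = [+0.4179, +0.4478, +0.0000, +0.0448, +0.4478, +0.2239]
  T[3,:] = [-0.4412, -0.0441, +0.5588, +0.0000, +0.0441, +0.4853]
  T[4,:] = [+0.5429, +0.3143, +0.2143, +0.3571, +0.0000, -0.1429]
  T[5,:] = [+0.2963, +0.0741, +0.0556, -0.5741, +0.5741, +0.0000]
|λ(T)| sorted: 1.1764, 0.8256, 0.8256, 0.6458, 0.1964, 0.1318.
ρ = 1.1764; 1.1764 > 1, so it fails to converge.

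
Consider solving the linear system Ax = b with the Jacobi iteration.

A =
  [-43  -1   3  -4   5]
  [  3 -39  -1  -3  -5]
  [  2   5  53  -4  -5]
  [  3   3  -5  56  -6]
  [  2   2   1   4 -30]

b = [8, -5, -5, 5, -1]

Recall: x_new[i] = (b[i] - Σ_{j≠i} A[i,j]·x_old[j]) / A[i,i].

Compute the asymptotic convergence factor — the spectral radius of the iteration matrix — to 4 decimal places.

Diagonal D = diag(-43, -39, 53, 56, -30); L, U strict lower/upper.
Jacobi T = -D⁻¹(L+U): T[3,0] = -(3)/(56) = -0.0536; T[3,3] = 0.
  T[0,:] = [+0.0000 -0.0233 +0.0698 -0.0930 +0.1163]
  T[1,:] = [+0.0769 +0.0000 -0.0256 -0.0769 -0.1282]
  T[2,:] = [-0.0377 -0.0943 +0.0000 +0.0755 +0.0943]
  T[3,:] = [-0.0536 -0.0536 +0.0893 +0.0000 +0.1071]
  T[4,:] = [+0.0667 +0.0667 +0.0333 +0.1333 +0.0000]
moduli |λ_i(T)| = 0.1947, 0.1429, 0.0967, 0.0967, 0.0741.
ρ = 0.1947; 0.1947 < 1 ⇒ converges.

0.1947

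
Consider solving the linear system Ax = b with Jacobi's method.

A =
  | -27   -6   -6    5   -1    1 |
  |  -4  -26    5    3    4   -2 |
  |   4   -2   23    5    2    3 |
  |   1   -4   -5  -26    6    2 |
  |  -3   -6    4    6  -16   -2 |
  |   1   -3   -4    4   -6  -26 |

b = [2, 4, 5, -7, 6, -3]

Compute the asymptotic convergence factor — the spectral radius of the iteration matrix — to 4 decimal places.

0.5069

Split A = D + L + U, D = diag(-27, -26, 23, -26, -16, -26).
T_J = -D⁻¹(L+U): T[1,3] = -(3)/(-26) = +0.1154; T[1,1] = 0.
  T[0,:] = [+0.0000 -0.2222 -0.2222 +0.1852 -0.0370 +0.0370]
  T[1,:] = [-0.1538 +0.0000 +0.1923 +0.1154 +0.1538 -0.0769]
  T[2,:] = [-0.1739 +0.0870 +0.0000 -0.2174 -0.0870 -0.1304]
  T[3,:] = [+0.0385 -0.1538 -0.1923 +0.0000 +0.2308 +0.0769]
  T[4,:] = [-0.1875 -0.3750 +0.2500 +0.3750 +0.0000 -0.1250]
  T[5,:] = [+0.0385 -0.1154 -0.1538 +0.1538 -0.2308 +0.0000]
moduli |λ_i(T)| = 0.5069, 0.3568, 0.3074, 0.2199, 0.2199, 0.0141.
ρ = 0.5069; 0.5069 < 1 ⇒ converges.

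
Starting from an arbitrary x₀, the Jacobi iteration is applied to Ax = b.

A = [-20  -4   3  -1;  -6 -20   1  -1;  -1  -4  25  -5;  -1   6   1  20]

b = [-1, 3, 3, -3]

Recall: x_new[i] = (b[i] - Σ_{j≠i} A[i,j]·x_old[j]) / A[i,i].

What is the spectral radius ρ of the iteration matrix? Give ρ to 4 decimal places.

A = D + L + U where D = diag(-20, -20, 25, 20).
Jacobi T = -D⁻¹(L+U): T[1,0] = -(-6)/(-20) = -0.3000; T[1,1] = 0.
  T[0,:] = [+0.0000 -0.2000 +0.1500 -0.0500]
  T[1,:] = [-0.3000 +0.0000 +0.0500 -0.0500]
  T[2,:] = [+0.0400 +0.1600 +0.0000 +0.2000]
  T[3,:] = [+0.0500 -0.3000 -0.0500 +0.0000]
|eigenvalues of T|: 0.3650, 0.2663, 0.1745, 0.1745.
ρ = 0.3650; 0.3650 < 1 ⇒ converges.

0.3650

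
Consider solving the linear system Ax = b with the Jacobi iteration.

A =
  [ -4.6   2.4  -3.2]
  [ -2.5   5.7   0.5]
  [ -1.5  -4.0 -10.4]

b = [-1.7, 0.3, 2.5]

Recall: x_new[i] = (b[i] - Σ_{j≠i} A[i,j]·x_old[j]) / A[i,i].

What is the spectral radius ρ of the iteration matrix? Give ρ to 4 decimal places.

A = D + L + U where D = diag(-4.6, 5.7, -10.4).
Jacobi T = -D⁻¹(L+U): T[0,1] = -(2.4)/(-4.6) = +0.5217; T[0,0] = 0.
  T[0,:] = [+0.0000, +0.5217, -0.6957]
  T[1,:] = [+0.4386, +0.0000, -0.0877]
  T[2,:] = [-0.1442, -0.3846, +0.0000]
eigenvalue magnitudes: 0.7299, 0.4121, 0.4121.
spectral radius ρ = 0.7299; 0.7299 < 1 ⇒ converges.

0.7299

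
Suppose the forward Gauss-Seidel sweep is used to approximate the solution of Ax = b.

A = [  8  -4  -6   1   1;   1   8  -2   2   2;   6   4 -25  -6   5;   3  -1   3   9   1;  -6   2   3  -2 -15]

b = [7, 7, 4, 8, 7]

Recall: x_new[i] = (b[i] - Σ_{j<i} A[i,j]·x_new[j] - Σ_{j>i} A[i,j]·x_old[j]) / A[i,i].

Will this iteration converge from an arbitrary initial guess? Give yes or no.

Split A = D + L + U, D = diag(8, 8, -25, 9, -15).
T_GS = -(D+L)⁻¹U: row 0 first, T[0,3] = -(1)/(8) = -0.1250; later rows by forward substitution.
  T[0,:] = [+0.0000  +0.5000  +0.7500  -0.1250  -0.1250]
  T[1,:] = [+0.0000  -0.0625  +0.1562  -0.2344  -0.2344]
  T[2,:] = [+0.0000  +0.1100  +0.2050  -0.3075  +0.1325]
  T[3,:] = [+0.0000  -0.2103  -0.3010  +0.1181  -0.1397]
  T[4,:] = [+0.0000  -0.1583  -0.1980  -0.0585  +0.0639]
|λ(T)| sorted: 0.5275, 0.3317, 0.1728, 0.0441, 0.0000.
ρ(T) = max|λ| = 0.5275; 0.5275 < 1 ⇒ converges.

yes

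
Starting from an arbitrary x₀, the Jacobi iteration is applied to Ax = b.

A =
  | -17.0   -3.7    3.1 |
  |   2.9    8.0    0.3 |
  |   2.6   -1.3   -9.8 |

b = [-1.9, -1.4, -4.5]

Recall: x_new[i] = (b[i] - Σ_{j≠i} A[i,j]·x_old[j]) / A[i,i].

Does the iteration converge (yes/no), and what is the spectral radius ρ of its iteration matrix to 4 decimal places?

yes, ρ = 0.3995

Let D = diag(-17, 8, -9.8); L, U the strict triangles.
Jacobi T = -D⁻¹(L+U): T[2,0] = -(2.6)/(-9.8) = +0.2653; T[2,2] = 0.
  T[0,:] = [+0.0000 -0.2176 +0.1824]
  T[1,:] = [-0.3625 +0.0000 -0.0375]
  T[2,:] = [+0.2653 -0.1327 +0.0000]
|λ(T)| sorted: 0.3995, 0.3117, 0.0878.
ρ(T) = max|λ| = 0.3995; 0.3995 < 1: convergent.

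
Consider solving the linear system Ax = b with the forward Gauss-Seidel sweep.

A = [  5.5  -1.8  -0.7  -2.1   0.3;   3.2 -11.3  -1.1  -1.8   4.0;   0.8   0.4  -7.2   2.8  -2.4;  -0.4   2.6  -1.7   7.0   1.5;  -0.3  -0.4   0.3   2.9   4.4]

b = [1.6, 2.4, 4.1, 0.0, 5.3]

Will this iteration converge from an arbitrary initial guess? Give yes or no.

Diagonal D = diag(5.5, -11.3, -7.2, 7, 4.4); L, U strict lower/upper.
GS T = -(D+L)⁻¹U: row 0 first, T[0,1] = -(-1.8)/(5.5) = +0.3273; later rows by forward substitution.
  T[0,:] = [+0.0000 +0.3273 +0.1273 +0.3818 -0.0545]
  T[1,:] = [+0.0000 +0.0927 -0.0613 -0.0512 +0.3385]
  T[2,:] = [+0.0000 +0.0415 +0.0107 +0.4285 -0.3206]
  T[3,:] = [+0.0000 -0.0056 +0.0326 +0.1449 -0.4210]
  T[4,:] = [+0.0000 +0.0316 -0.0191 -0.1033 +0.3264]
|eigenvalues of T|: 0.5241, 0.0742, 0.0742, 0.0627, 0.0000.
spectral radius ρ = 0.5241; 0.5241 < 1, so it converges for any x₀.

yes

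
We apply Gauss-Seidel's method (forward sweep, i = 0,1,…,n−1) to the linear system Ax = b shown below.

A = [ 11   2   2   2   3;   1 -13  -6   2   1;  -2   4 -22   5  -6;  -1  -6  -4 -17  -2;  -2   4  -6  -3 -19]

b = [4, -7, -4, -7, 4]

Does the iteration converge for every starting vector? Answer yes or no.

Diagonal D = diag(11, -13, -22, -17, -19); L, U strict lower/upper.
Gauss-Seidel: T = -(D+L)⁻¹U, row 0 first, T[0,2] = -(2)/(11) = -0.1818; later rows by forward substitution.
  T[0,:] = [+0.0000  -0.1818  -0.1818  -0.1818  -0.2727]
  T[1,:] = [+0.0000  -0.0140  -0.4755  +0.1399  +0.0559]
  T[2,:] = [+0.0000  +0.0140  -0.0699  +0.2692  -0.2378]
  T[3,:] = [+0.0000  +0.0123  +0.1950  -0.1020  -0.0654]
  T[4,:] = [+0.0000  +0.0098  -0.0897  -0.0203  +0.1259]
|roots of det(T-λI)|: 0.3251, 0.2694, 0.0519, 0.0519, 0.0000.
spectral radius ρ = 0.3251; 0.3251 < 1 ⇒ converges.

yes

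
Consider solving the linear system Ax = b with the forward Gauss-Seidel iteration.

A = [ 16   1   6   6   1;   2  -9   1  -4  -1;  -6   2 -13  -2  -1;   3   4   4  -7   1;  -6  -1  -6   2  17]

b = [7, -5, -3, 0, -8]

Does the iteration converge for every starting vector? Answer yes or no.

yes

Let D = diag(16, -9, -13, -7, 17); L, U the strict triangles.
T_GS = -(D+L)⁻¹U: row 0 first, T[0,1] = -(1)/(16) = -0.0625; later rows by forward substitution.
  T[0,:] = [+0.0000 -0.0625 -0.3750 -0.3750 -0.0625]
  T[1,:] = [+0.0000 -0.0139 +0.0278 -0.5278 -0.1250]
  T[2,:] = [+0.0000 +0.0267 +0.1774 -0.0620 -0.0673]
  T[3,:] = [+0.0000 -0.0195 -0.0435 -0.4977 +0.0062]
  T[4,:] = [+0.0000 -0.0112 -0.0630 -0.1267 -0.0539]
eigenvalue magnitudes: 0.5208, 0.2084, 0.0686, 0.0072, 0.0000.
ρ = 0.5208; 0.5208 < 1: convergent.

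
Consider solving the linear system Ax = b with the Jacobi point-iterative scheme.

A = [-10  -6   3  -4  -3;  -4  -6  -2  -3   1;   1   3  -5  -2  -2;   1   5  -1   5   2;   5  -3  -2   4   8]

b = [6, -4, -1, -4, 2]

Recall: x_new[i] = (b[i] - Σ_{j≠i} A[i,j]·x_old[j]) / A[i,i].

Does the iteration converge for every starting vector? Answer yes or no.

no

Diagonal D = diag(-10, -6, -5, 5, 8); L, U strict lower/upper.
Jacobi: T = -D⁻¹(L+U), T[4,2] = -(-2)/(8) = +0.2500; T[4,4] = 0.
  T[0,:] = [+0.0000  -0.6000  +0.3000  -0.4000  -0.3000]
  T[1,:] = [-0.6667  +0.0000  -0.3333  -0.5000  +0.1667]
  T[2,:] = [+0.2000  +0.6000  +0.0000  -0.4000  -0.4000]
  T[3,:] = [-0.2000  -1.0000  +0.2000  +0.0000  -0.4000]
  T[4,:] = [-0.6250  +0.3750  +0.2500  -0.5000  +0.0000]
eigenvalue magnitudes: 1.2213, 0.9796, 0.4954, 0.4954, 0.4604.
spectral radius ρ = 1.2213; 1.2213 > 1 ⇒ diverges.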